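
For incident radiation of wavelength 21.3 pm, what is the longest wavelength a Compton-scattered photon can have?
26.1526 pm (at θ = 180°)

The Compton shift is Δλ = λ_C(1 − cos θ).

Since cos θ ranges from −1 to 1, the factor (1 − cos θ) ranges from 0 to 2; the maximum shift occurs at θ = 180° (backscattering):
Δλ_max = 2λ_C = 2 × 2.4263 pm = 4.8526 pm

Maximum scattered wavelength:
λ'_max = λ₀ + Δλ_max = 21.3 + 4.8526 = 26.1526 pm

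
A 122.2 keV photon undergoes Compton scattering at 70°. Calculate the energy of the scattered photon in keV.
105.5861 keV

First convert energy to wavelength:
λ = hc/E, with hc ≈ 1239.842 keV·pm (i.e. 1239.842 eV·nm)

For E = 122.2 keV = 122200 eV:
λ = 1239.842 keV·pm / 122.2 keV
λ = 10.1460 pm

Calculate the Compton shift:
Δλ = λ_C(1 - cos(70°)) = 2.4263 × 0.6580
Δλ = 1.5965 pm

Final wavelength:
λ' = 10.1460 + 1.5965 = 11.7425 pm

Final energy:
E' = hc/λ' = 1239.842 / 11.7425 = 105.5861 keV

(Intermediate values are shown rounded; full precision is carried through to the final answer.)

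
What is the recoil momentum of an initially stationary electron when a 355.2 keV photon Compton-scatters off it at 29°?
9.2430e-23 kg·m/s

The electron is initially at rest, so by conservation of momentum:
p⃗_e = p⃗₀ − p⃗'  (incident photon momentum minus scattered photon momentum)

Photon momentum magnitudes (p = h/λ = E/c):
λ₀ = hc/E₀ = 3.4905 pm → p₀ = h/λ₀ = 1.8983e-22 kg·m/s
Δλ = λ_C(1 − cos 29°) = 0.3042 pm
λ' = 3.7948 pm → p' = h/λ' = 1.7461e-22 kg·m/s

The scattered photon makes angle θ = 29° with the incident direction, so by the law of cosines:
|p⃗_e|² = p₀² + p'² − 2p₀p'cos θ
|p⃗_e|² = (1.8983e-22)² + (1.7461e-22)² − 2·1.8983e-22·1.7461e-22·cos(29°)
|p⃗_e| = 9.2430e-23 kg·m/s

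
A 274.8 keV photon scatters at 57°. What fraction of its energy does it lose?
0.1967 (or 19.67%)

Calculate initial and final photon energies:

Initial: E₀ = 274.8 keV → λ₀ = 4.5118 pm
Compton shift: Δλ = 1.1048 pm
Final wavelength: λ' = 5.6166 pm
Final energy: E' = 220.7442 keV

Fractional energy loss:
(E₀ - E')/E₀ = (274.8000 - 220.7442)/274.8000
= 54.0558/274.8000
= 0.1967
= 19.67%

(Intermediate values are shown rounded; full precision is carried through to the final answer.)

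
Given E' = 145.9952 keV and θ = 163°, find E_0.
331.0001 keV

Convert final energy to wavelength (hc ≈ 1239.842 keV·pm):
λ' = hc/E' = 1239.842 / 145.9952 = 8.4923 pm

Calculate the Compton shift:
Δλ = λ_C(1 - cos(163°))
Δλ = 2.4263 × (1 - cos(163°))
Δλ = 4.7466 pm

Initial wavelength:
λ = λ' - Δλ = 8.4923 - 4.7466 = 3.7457 pm

Initial energy:
E = hc/λ = 1239.842 / 3.7457 = 331.0001 keV

(Intermediate values are shown rounded; full precision is carried through to the final answer.)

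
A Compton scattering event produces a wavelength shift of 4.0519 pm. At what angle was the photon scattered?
132.07°

From the Compton formula Δλ = λ_C(1 - cos θ), we can solve for θ:

cos θ = 1 - Δλ/λ_C

Given:
- Δλ = 4.0519 pm
- λ_C = h/(m_e·c) ≈ 2.42631024 pm

cos θ = 1 - 4.0519/2.42631024
cos θ = 1 - 1.669984
cos θ = -0.669984

θ = arccos(-0.669984)
θ = 132.07°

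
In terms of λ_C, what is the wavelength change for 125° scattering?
1.5736 λ_C

The Compton shift formula is:
Δλ = λ_C(1 - cos θ)

Dividing both sides by λ_C:
Δλ/λ_C = 1 - cos θ

For θ = 125°:
Δλ/λ_C = 1 - cos(125°)
Δλ/λ_C = 1 - -0.5736
Δλ/λ_C = 1.5736

This means the shift is 1.5736 × λ_C = 3.8180 pm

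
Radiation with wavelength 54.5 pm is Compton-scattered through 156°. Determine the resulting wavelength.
59.1429 pm

Using the Compton scattering formula:
λ' = λ + Δλ = λ + λ_C(1 - cos θ)

Given:
- Initial wavelength λ = 54.5 pm
- Scattering angle θ = 156°
- Compton wavelength λ_C ≈ 2.4263 pm

Calculate the shift:
Δλ = 2.4263 × (1 - cos(156°))
Δλ = 2.4263 × 1.9135
Δλ = 4.6429 pm

Final wavelength:
λ' = 54.5 + 4.6429 = 59.1429 pm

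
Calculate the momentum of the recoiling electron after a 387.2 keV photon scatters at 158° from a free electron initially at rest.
2.8665e-22 kg·m/s

The electron is initially at rest, so by conservation of momentum:
p⃗_e = p⃗₀ − p⃗'  (incident photon momentum minus scattered photon momentum)

Photon momentum magnitudes (p = h/λ = E/c):
λ₀ = hc/E₀ = 3.2021 pm → p₀ = h/λ₀ = 2.0693e-22 kg·m/s
Δλ = λ_C(1 − cos 158°) = 4.6759 pm
λ' = 7.8780 pm → p' = h/λ' = 8.4108e-23 kg·m/s

The scattered photon makes angle θ = 158° with the incident direction, so by the law of cosines:
|p⃗_e|² = p₀² + p'² − 2p₀p'cos θ
|p⃗_e|² = (2.0693e-22)² + (8.4108e-23)² − 2·2.0693e-22·8.4108e-23·cos(158°)
|p⃗_e| = 2.8665e-22 kg·m/s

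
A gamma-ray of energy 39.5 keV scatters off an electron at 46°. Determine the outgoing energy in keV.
38.5892 keV

First convert energy to wavelength:
λ = hc/E, with hc ≈ 1239.842 keV·pm (i.e. 1239.842 eV·nm)

For E = 39.5 keV = 39500 eV:
λ = 1239.842 keV·pm / 39.5 keV
λ = 31.3884 pm

Calculate the Compton shift:
Δλ = λ_C(1 - cos(46°)) = 2.4263 × 0.3053
Δλ = 0.7409 pm

Final wavelength:
λ' = 31.3884 + 0.7409 = 32.1293 pm

Final energy:
E' = hc/λ' = 1239.842 / 32.1293 = 38.5892 keV

(Intermediate values are shown rounded; full precision is carried through to the final answer.)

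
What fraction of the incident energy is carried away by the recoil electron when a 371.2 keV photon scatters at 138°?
0.5587 (or 55.87%)

Calculate initial and final photon energies:

Initial: E₀ = 371.2 keV → λ₀ = 3.3401 pm
Compton shift: Δλ = 4.2294 pm
Final wavelength: λ' = 7.5695 pm
Final energy: E' = 163.7944 keV

Fractional energy loss:
(E₀ - E')/E₀ = (371.2000 - 163.7944)/371.2000
= 207.4056/371.2000
= 0.5587
= 55.87%

(Intermediate values are shown rounded; full precision is carried through to the final answer.)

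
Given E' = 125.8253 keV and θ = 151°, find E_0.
233.7001 keV

Convert final energy to wavelength (hc ≈ 1239.842 keV·pm):
λ' = hc/E' = 1239.842 / 125.8253 = 9.8537 pm

Calculate the Compton shift:
Δλ = λ_C(1 - cos(151°))
Δλ = 2.4263 × (1 - cos(151°))
Δλ = 4.5484 pm

Initial wavelength:
λ = λ' - Δλ = 9.8537 - 4.5484 = 5.3053 pm

Initial energy:
E = hc/λ = 1239.842 / 5.3053 = 233.7001 keV

(Intermediate values are shown rounded; full precision is carried through to the final answer.)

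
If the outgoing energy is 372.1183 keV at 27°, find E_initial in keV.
404.2000 keV

Convert final energy to wavelength (hc ≈ 1239.842 keV·pm):
λ' = hc/E' = 1239.842 / 372.1183 = 3.3318 pm

Calculate the Compton shift:
Δλ = λ_C(1 - cos(27°))
Δλ = 2.4263 × (1 - cos(27°))
Δλ = 0.2645 pm

Initial wavelength:
λ = λ' - Δλ = 3.3318 - 0.2645 = 3.0674 pm

Initial energy:
E = hc/λ = 1239.842 / 3.0674 = 404.2000 keV

(Intermediate values are shown rounded; full precision is carried through to the final answer.)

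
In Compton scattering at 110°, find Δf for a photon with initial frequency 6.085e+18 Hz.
3.772e+17 Hz (decrease)

Convert frequency to wavelength (c = 299792458 m/s):
λ₀ = c/f₀ = 299792458/6.085e+18 = 4.9267454e-11 m = 49.2675 pm

Calculate Compton shift:
Δλ = λ_C(1 - cos(110°)) = 3.2562 pm

Final wavelength:
λ' = λ₀ + Δλ = 49.2675 + 3.2562 = 52.5236 pm

Final frequency:
f' = c/λ' = 299792458/5.2523611e-11 = 5.7077655e+18 Hz

Frequency shift (decrease):
Δf = f₀ - f' = 6.085e+18 - 5.7077655e+18 = 3.772e+17 Hz

(Intermediate values are shown rounded; full precision is carried through to the final answer.)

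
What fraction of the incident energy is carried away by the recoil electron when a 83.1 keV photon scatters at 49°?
0.0530 (or 5.30%)

Calculate initial and final photon energies:

Initial: E₀ = 83.1 keV → λ₀ = 14.9199 pm
Compton shift: Δλ = 0.8345 pm
Final wavelength: λ' = 15.7544 pm
Final energy: E' = 78.6982 keV

Fractional energy loss:
(E₀ - E')/E₀ = (83.1000 - 78.6982)/83.1000
= 4.4018/83.1000
= 0.0530
= 5.30%

(Intermediate values are shown rounded; full precision is carried through to the final answer.)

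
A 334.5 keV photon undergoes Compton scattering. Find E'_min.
144.8553 keV (at θ = 180°)

The scattered photon has minimum energy when its wavelength is maximum, i.e., when the Compton shift Δλ = λ_C(1 − cos θ) is maximum. This occurs at θ = 180° (backscattering), giving Δλ_max = 2λ_C = 4.8526 pm.

Initial wavelength: λ₀ = hc/E₀ = 3.7066 pm
Maximum final wavelength: λ'_max = λ₀ + 2λ_C = 3.7066 + 4.8526 = 8.5592 pm
Minimum final energy: E'_min = hc/λ'_max = 144.8553 keV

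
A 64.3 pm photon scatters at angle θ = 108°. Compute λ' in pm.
67.4761 pm

Using the Compton scattering formula:
λ' = λ + Δλ = λ + λ_C(1 - cos θ)

Given:
- Initial wavelength λ = 64.3 pm
- Scattering angle θ = 108°
- Compton wavelength λ_C ≈ 2.4263 pm

Calculate the shift:
Δλ = 2.4263 × (1 - cos(108°))
Δλ = 2.4263 × 1.3090
Δλ = 3.1761 pm

Final wavelength:
λ' = 64.3 + 3.1761 = 67.4761 pm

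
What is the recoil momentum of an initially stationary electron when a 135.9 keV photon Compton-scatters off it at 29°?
3.5855e-23 kg·m/s

The electron is initially at rest, so by conservation of momentum:
p⃗_e = p⃗₀ − p⃗'  (incident photon momentum minus scattered photon momentum)

Photon momentum magnitudes (p = h/λ = E/c):
λ₀ = hc/E₀ = 9.1232 pm → p₀ = h/λ₀ = 7.2629e-23 kg·m/s
Δλ = λ_C(1 − cos 29°) = 0.3042 pm
λ' = 9.4274 pm → p' = h/λ' = 7.0285e-23 kg·m/s

The scattered photon makes angle θ = 29° with the incident direction, so by the law of cosines:
|p⃗_e|² = p₀² + p'² − 2p₀p'cos θ
|p⃗_e|² = (7.2629e-23)² + (7.0285e-23)² − 2·7.2629e-23·7.0285e-23·cos(29°)
|p⃗_e| = 3.5855e-23 kg·m/s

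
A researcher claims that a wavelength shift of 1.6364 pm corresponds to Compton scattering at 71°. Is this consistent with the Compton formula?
Yes, consistent

Calculate the expected shift for θ = 71°:

Δλ_expected = λ_C(1 - cos(71°))
Δλ_expected = 2.4263 × (1 - cos(71°))
Δλ_expected = 2.4263 × 0.6744
Δλ_expected = 1.6364 pm

Given shift: 1.6364 pm
Expected shift: 1.6364 pm
Difference: 0.0000 pm

The values match. This is consistent with Compton scattering at the stated angle.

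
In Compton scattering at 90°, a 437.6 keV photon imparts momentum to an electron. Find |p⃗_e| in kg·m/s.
2.6564e-22 kg·m/s

The electron is initially at rest, so by conservation of momentum:
p⃗_e = p⃗₀ − p⃗'  (incident photon momentum minus scattered photon momentum)

Photon momentum magnitudes (p = h/λ = E/c):
λ₀ = hc/E₀ = 2.8333 pm → p₀ = h/λ₀ = 2.3387e-22 kg·m/s
Δλ = λ_C(1 − cos 90°) = 2.4263 pm
λ' = 5.2596 pm → p' = h/λ' = 1.2598e-22 kg·m/s

The scattered photon makes angle θ = 90° with the incident direction, so by the law of cosines:
|p⃗_e|² = p₀² + p'² − 2p₀p'cos θ
|p⃗_e|² = (2.3387e-22)² + (1.2598e-22)² − 2·2.3387e-22·1.2598e-22·cos(90°)
|p⃗_e| = 2.6564e-22 kg·m/s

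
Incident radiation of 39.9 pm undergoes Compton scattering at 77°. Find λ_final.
41.7805 pm

Using the Compton scattering formula:
λ' = λ + Δλ = λ + λ_C(1 - cos θ)

Given:
- Initial wavelength λ = 39.9 pm
- Scattering angle θ = 77°
- Compton wavelength λ_C ≈ 2.4263 pm

Calculate the shift:
Δλ = 2.4263 × (1 - cos(77°))
Δλ = 2.4263 × 0.7750
Δλ = 1.8805 pm

Final wavelength:
λ' = 39.9 + 1.8805 = 41.7805 pm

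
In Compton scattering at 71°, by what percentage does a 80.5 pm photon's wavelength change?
2.0328%

Calculate the Compton shift:
Δλ = λ_C(1 - cos(71°))
Δλ = 2.4263 × (1 - cos(71°))
Δλ = 2.4263 × 0.6744
Δλ = 1.6364 pm

Percentage change:
(Δλ/λ₀) × 100 = (1.6364/80.5) × 100
= 2.0328%

(Intermediate values are shown rounded; full precision is carried through to the final answer.)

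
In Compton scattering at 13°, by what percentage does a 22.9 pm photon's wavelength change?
0.2716%

Calculate the Compton shift:
Δλ = λ_C(1 - cos(13°))
Δλ = 2.4263 × (1 - cos(13°))
Δλ = 2.4263 × 0.0256
Δλ = 0.0622 pm

Percentage change:
(Δλ/λ₀) × 100 = (0.0622/22.9) × 100
= 0.2716%

(Intermediate values are shown rounded; full precision is carried through to the final answer.)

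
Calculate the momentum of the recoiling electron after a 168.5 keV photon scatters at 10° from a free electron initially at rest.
1.5664e-23 kg·m/s

The electron is initially at rest, so by conservation of momentum:
p⃗_e = p⃗₀ − p⃗'  (incident photon momentum minus scattered photon momentum)

Photon momentum magnitudes (p = h/λ = E/c):
λ₀ = hc/E₀ = 7.3581 pm → p₀ = h/λ₀ = 9.0051e-23 kg·m/s
Δλ = λ_C(1 − cos 10°) = 0.0369 pm
λ' = 7.3950 pm → p' = h/λ' = 8.9602e-23 kg·m/s

The scattered photon makes angle θ = 10° with the incident direction, so by the law of cosines:
|p⃗_e|² = p₀² + p'² − 2p₀p'cos θ
|p⃗_e|² = (9.0051e-23)² + (8.9602e-23)² − 2·9.0051e-23·8.9602e-23·cos(10°)
|p⃗_e| = 1.5664e-23 kg·m/s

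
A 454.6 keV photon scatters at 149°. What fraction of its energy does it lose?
0.6230 (or 62.30%)

Calculate initial and final photon energies:

Initial: E₀ = 454.6 keV → λ₀ = 2.7273 pm
Compton shift: Δλ = 4.5061 pm
Final wavelength: λ' = 7.2334 pm
Final energy: E' = 171.4054 keV

Fractional energy loss:
(E₀ - E')/E₀ = (454.6000 - 171.4054)/454.6000
= 283.1946/454.6000
= 0.6230
= 62.30%

(Intermediate values are shown rounded; full precision is carried through to the final answer.)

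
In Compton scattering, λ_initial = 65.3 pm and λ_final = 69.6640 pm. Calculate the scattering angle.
143.00°

First find the wavelength shift:
Δλ = λ' - λ = 69.6640 - 65.3 = 4.3640 pm

Using Δλ = λ_C(1 - cos θ), with λ_C = h/(m_e·c) ≈ 2.42631024 pm:
cos θ = 1 - Δλ/λ_C
cos θ = 1 - 4.3640/2.42631024
cos θ = -0.798616

θ = arccos(-0.798616)
θ = 143.00°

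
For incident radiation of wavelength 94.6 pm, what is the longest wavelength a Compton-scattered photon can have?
99.4526 pm (at θ = 180°)

The Compton shift is Δλ = λ_C(1 − cos θ).

Since cos θ ranges from −1 to 1, the factor (1 − cos θ) ranges from 0 to 2; the maximum shift occurs at θ = 180° (backscattering):
Δλ_max = 2λ_C = 2 × 2.4263 pm = 4.8526 pm

Maximum scattered wavelength:
λ'_max = λ₀ + Δλ_max = 94.6 + 4.8526 = 99.4526 pm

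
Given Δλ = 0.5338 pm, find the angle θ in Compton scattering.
38.74°

From the Compton formula Δλ = λ_C(1 - cos θ), we can solve for θ:

cos θ = 1 - Δλ/λ_C

Given:
- Δλ = 0.5338 pm
- λ_C = h/(m_e·c) ≈ 2.42631024 pm

cos θ = 1 - 0.5338/2.42631024
cos θ = 1 - 0.220005
cos θ = 0.779995

θ = arccos(0.779995)
θ = 38.74°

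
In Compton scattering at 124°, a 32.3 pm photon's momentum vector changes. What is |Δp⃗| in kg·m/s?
3.4342e-23 kg·m/s

Photon momentum magnitude is p = h/λ.

Initial momentum:
p₀ = h/λ = 6.6261e-34/3.2300e-11 = 2.0514e-23 kg·m/s

After scattering:
λ' = λ + Δλ = 32.3 + 3.7831 = 36.0831 pm
p' = h/λ' = 6.6261e-34/3.6083e-11 = 1.8363e-23 kg·m/s

Momentum is a vector; the scattered photon's direction makes angle θ = 124° with the incident direction. The magnitude of the vector change Δp⃗ = p⃗₀ − p⃗' is found from the law of cosines:
|Δp⃗|² = p₀² + p'² − 2p₀p'cos θ
|Δp⃗|² = (2.0514e-23)² + (1.8363e-23)² − 2·2.0514e-23·1.8363e-23·cos(124°)
|Δp⃗| = 3.4342e-23 kg·m/s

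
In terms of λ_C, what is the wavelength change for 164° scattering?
1.9613 λ_C

The Compton shift formula is:
Δλ = λ_C(1 - cos θ)

Dividing both sides by λ_C:
Δλ/λ_C = 1 - cos θ

For θ = 164°:
Δλ/λ_C = 1 - cos(164°)
Δλ/λ_C = 1 - -0.9613
Δλ/λ_C = 1.9613

This means the shift is 1.9613 × λ_C = 4.7586 pm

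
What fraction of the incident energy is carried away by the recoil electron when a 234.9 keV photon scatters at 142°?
0.4511 (or 45.11%)

Calculate initial and final photon energies:

Initial: E₀ = 234.9 keV → λ₀ = 5.2782 pm
Compton shift: Δλ = 4.3383 pm
Final wavelength: λ' = 9.6164 pm
Final energy: E' = 128.9294 keV

Fractional energy loss:
(E₀ - E')/E₀ = (234.9000 - 128.9294)/234.9000
= 105.9706/234.9000
= 0.4511
= 45.11%

(Intermediate values are shown rounded; full precision is carried through to the final answer.)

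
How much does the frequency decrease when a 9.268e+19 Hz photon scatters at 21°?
4.398e+18 Hz (decrease)

Convert frequency to wavelength (c = 299792458 m/s):
λ₀ = c/f₀ = 299792458/9.268e+19 = 3.2347050e-12 m = 3.2347 pm

Calculate Compton shift:
Δλ = λ_C(1 - cos(21°)) = 0.1612 pm

Final wavelength:
λ' = λ₀ + Δλ = 3.2347 + 0.1612 = 3.3959 pm

Final frequency:
f' = c/λ' = 299792458/3.3958595e-12 = 8.8281762e+19 Hz

Frequency shift (decrease):
Δf = f₀ - f' = 9.268e+19 - 8.8281762e+19 = 4.398e+18 Hz

(Intermediate values are shown rounded; full precision is carried through to the final answer.)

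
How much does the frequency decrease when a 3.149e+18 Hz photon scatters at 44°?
2.236e+16 Hz (decrease)

Convert frequency to wavelength (c = 299792458 m/s):
λ₀ = c/f₀ = 299792458/3.149e+18 = 9.5202432e-11 m = 95.2024 pm

Calculate Compton shift:
Δλ = λ_C(1 - cos(44°)) = 0.6810 pm

Final wavelength:
λ' = λ₀ + Δλ = 95.2024 + 0.6810 = 95.8834 pm

Final frequency:
f' = c/λ' = 299792458/9.5883401e-11 = 3.1266356e+18 Hz

Frequency shift (decrease):
Δf = f₀ - f' = 3.149e+18 - 3.1266356e+18 = 2.236e+16 Hz

(Intermediate values are shown rounded; full precision is carried through to the final answer.)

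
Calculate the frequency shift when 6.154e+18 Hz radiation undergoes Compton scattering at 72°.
2.047e+17 Hz (decrease)

Convert frequency to wavelength (c = 299792458 m/s):
λ₀ = c/f₀ = 299792458/6.154e+18 = 4.8715057e-11 m = 48.7151 pm

Calculate Compton shift:
Δλ = λ_C(1 - cos(72°)) = 1.6765 pm

Final wavelength:
λ' = λ₀ + Δλ = 48.7151 + 1.6765 = 50.3916 pm

Final frequency:
f' = c/λ' = 299792458/5.0391596e-11 = 5.9492551e+18 Hz

Frequency shift (decrease):
Δf = f₀ - f' = 6.154e+18 - 5.9492551e+18 = 2.047e+17 Hz

(Intermediate values are shown rounded; full precision is carried through to the final answer.)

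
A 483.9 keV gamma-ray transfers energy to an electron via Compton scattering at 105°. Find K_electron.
263.1490 keV

By energy conservation: K_e = E_initial - E_final

First find the scattered photon energy:
Initial wavelength: λ = hc/E = 2.5622 pm
Compton shift: Δλ = λ_C(1 - cos(105°)) = 3.0543 pm
Final wavelength: λ' = 2.5622 + 3.0543 = 5.6165 pm
Final photon energy: E' = hc/λ' = 220.7510 keV

Electron kinetic energy:
K_e = E - E' = 483.9000 - 220.7510 = 263.1490 keV

(Intermediate values are shown rounded; full precision is carried through to the final answer.)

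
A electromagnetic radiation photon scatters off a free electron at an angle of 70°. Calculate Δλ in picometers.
1.5965 pm

Using the Compton scattering formula:
Δλ = λ_C(1 - cos θ)

where λ_C = h/(m_e·c) ≈ 2.4263 pm is the Compton wavelength of an electron.

For θ = 70°:
cos(70°) = 0.3420
1 - cos(70°) = 0.6580

Δλ = 2.4263 × 0.6580
Δλ = 1.5965 pm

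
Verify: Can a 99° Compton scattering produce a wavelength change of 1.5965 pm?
No, inconsistent

Calculate the expected shift for θ = 99°:

Δλ_expected = λ_C(1 - cos(99°))
Δλ_expected = 2.4263 × (1 - cos(99°))
Δλ_expected = 2.4263 × 1.1564
Δλ_expected = 2.8059 pm

Given shift: 1.5965 pm
Expected shift: 2.8059 pm
Difference: 1.2094 pm

The values do not match. The given shift corresponds to θ ≈ 70.0°, not 99°.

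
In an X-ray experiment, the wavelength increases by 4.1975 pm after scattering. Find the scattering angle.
136.89°

From the Compton formula Δλ = λ_C(1 - cos θ), we can solve for θ:

cos θ = 1 - Δλ/λ_C

Given:
- Δλ = 4.1975 pm
- λ_C = h/(m_e·c) ≈ 2.42631024 pm

cos θ = 1 - 4.1975/2.42631024
cos θ = 1 - 1.729993
cos θ = -0.729993

θ = arccos(-0.729993)
θ = 136.89°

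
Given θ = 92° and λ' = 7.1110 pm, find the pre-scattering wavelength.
4.6000 pm

From λ' = λ + Δλ, we have λ = λ' - Δλ

First calculate the Compton shift:
Δλ = λ_C(1 - cos θ)
Δλ = 2.4263 × (1 - cos(92°))
Δλ = 2.4263 × 1.0349
Δλ = 2.5110 pm

Initial wavelength:
λ = λ' - Δλ
λ = 7.1110 - 2.5110
λ = 4.6000 pm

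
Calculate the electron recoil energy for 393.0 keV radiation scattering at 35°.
47.9868 keV

By energy conservation: K_e = E_initial - E_final

First find the scattered photon energy:
Initial wavelength: λ = hc/E = 3.1548 pm
Compton shift: Δλ = λ_C(1 - cos(35°)) = 0.4388 pm
Final wavelength: λ' = 3.1548 + 0.4388 = 3.5936 pm
Final photon energy: E' = hc/λ' = 345.0132 keV

Electron kinetic energy:
K_e = E - E' = 393.0000 - 345.0132 = 47.9868 keV

(Intermediate values are shown rounded; full precision is carried through to the final answer.)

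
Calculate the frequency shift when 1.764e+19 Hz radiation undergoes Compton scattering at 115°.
2.978e+18 Hz (decrease)

Convert frequency to wavelength (c = 299792458 m/s):
λ₀ = c/f₀ = 299792458/1.764e+19 = 1.6995037e-11 m = 16.9950 pm

Calculate Compton shift:
Δλ = λ_C(1 - cos(115°)) = 3.4517 pm

Final wavelength:
λ' = λ₀ + Δλ = 16.9950 + 3.4517 = 20.4468 pm

Final frequency:
f' = c/λ' = 299792458/2.0446751e-11 = 1.4662108e+19 Hz

Frequency shift (decrease):
Δf = f₀ - f' = 1.764e+19 - 1.4662108e+19 = 2.978e+18 Hz

(Intermediate values are shown rounded; full precision is carried through to the final answer.)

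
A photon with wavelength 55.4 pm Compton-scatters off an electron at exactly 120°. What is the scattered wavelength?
59.0395 pm

Using the Compton formula: λ' = λ + λ_C(1 − cos θ)

For θ = 120°, cos θ = -1/2 (exact) = -0.5000, so:
1 − cos 120° = 1 − (-1/2) = 1.5000

Δλ = λ_C × 1.5000 = 2.4263 × 1.5000 = 3.6395 pm

λ' = 55.4 + 3.6395 = 59.0395 pm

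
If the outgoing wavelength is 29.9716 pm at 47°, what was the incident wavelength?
29.2000 pm

From λ' = λ + Δλ, we have λ = λ' - Δλ

First calculate the Compton shift:
Δλ = λ_C(1 - cos θ)
Δλ = 2.4263 × (1 - cos(47°))
Δλ = 2.4263 × 0.3180
Δλ = 0.7716 pm

Initial wavelength:
λ = λ' - Δλ
λ = 29.9716 - 0.7716
λ = 29.2000 pm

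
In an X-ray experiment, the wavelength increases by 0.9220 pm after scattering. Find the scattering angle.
51.68°

From the Compton formula Δλ = λ_C(1 - cos θ), we can solve for θ:

cos θ = 1 - Δλ/λ_C

Given:
- Δλ = 0.9220 pm
- λ_C = h/(m_e·c) ≈ 2.42631024 pm

cos θ = 1 - 0.9220/2.42631024
cos θ = 1 - 0.380001
cos θ = 0.619999

θ = arccos(0.619999)
θ = 51.68°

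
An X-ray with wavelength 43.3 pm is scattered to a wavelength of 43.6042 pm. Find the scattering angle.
29.00°

First find the wavelength shift:
Δλ = λ' - λ = 43.6042 - 43.3 = 0.3042 pm

Using Δλ = λ_C(1 - cos θ), with λ_C = h/(m_e·c) ≈ 2.42631024 pm:
cos θ = 1 - Δλ/λ_C
cos θ = 1 - 0.3042/2.42631024
cos θ = 0.874624

θ = arccos(0.874624)
θ = 29.00°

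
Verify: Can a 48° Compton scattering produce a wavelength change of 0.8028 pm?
Yes, consistent

Calculate the expected shift for θ = 48°:

Δλ_expected = λ_C(1 - cos(48°))
Δλ_expected = 2.4263 × (1 - cos(48°))
Δλ_expected = 2.4263 × 0.3309
Δλ_expected = 0.8028 pm

Given shift: 0.8028 pm
Expected shift: 0.8028 pm
Difference: 0.0000 pm

The values match. This is consistent with Compton scattering at the stated angle.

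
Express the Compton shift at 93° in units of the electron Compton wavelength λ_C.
1.0523 λ_C

The Compton shift formula is:
Δλ = λ_C(1 - cos θ)

Dividing both sides by λ_C:
Δλ/λ_C = 1 - cos θ

For θ = 93°:
Δλ/λ_C = 1 - cos(93°)
Δλ/λ_C = 1 - -0.0523
Δλ/λ_C = 1.0523

This means the shift is 1.0523 × λ_C = 2.5533 pm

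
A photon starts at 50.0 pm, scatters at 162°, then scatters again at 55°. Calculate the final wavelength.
55.7685 pm

Apply Compton shift twice:

First scattering at θ₁ = 162°:
Δλ₁ = λ_C(1 - cos(162°))
Δλ₁ = 2.4263 × 1.9511
Δλ₁ = 4.7339 pm

After first scattering:
λ₁ = 50.0 + 4.7339 = 54.7339 pm

Second scattering at θ₂ = 55°:
Δλ₂ = λ_C(1 - cos(55°))
Δλ₂ = 2.4263 × 0.4264
Δλ₂ = 1.0346 pm

Final wavelength:
λ₂ = 54.7339 + 1.0346 = 55.7685 pm

Total shift: Δλ_total = 4.7339 + 1.0346 = 5.7685 pm

(Intermediate values are shown rounded; full precision is carried through to the final answer.)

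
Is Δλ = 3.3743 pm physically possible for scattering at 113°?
Yes, consistent

Calculate the expected shift for θ = 113°:

Δλ_expected = λ_C(1 - cos(113°))
Δλ_expected = 2.4263 × (1 - cos(113°))
Δλ_expected = 2.4263 × 1.3907
Δλ_expected = 3.3743 pm

Given shift: 3.3743 pm
Expected shift: 3.3743 pm
Difference: 0.0000 pm

The values match. This is consistent with Compton scattering at the stated angle.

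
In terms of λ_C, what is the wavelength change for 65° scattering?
0.5774 λ_C

The Compton shift formula is:
Δλ = λ_C(1 - cos θ)

Dividing both sides by λ_C:
Δλ/λ_C = 1 - cos θ

For θ = 65°:
Δλ/λ_C = 1 - cos(65°)
Δλ/λ_C = 1 - 0.4226
Δλ/λ_C = 0.5774

This means the shift is 0.5774 × λ_C = 1.4009 pm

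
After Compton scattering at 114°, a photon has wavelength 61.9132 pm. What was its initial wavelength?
58.5000 pm

From λ' = λ + Δλ, we have λ = λ' - Δλ

First calculate the Compton shift:
Δλ = λ_C(1 - cos θ)
Δλ = 2.4263 × (1 - cos(114°))
Δλ = 2.4263 × 1.4067
Δλ = 3.4132 pm

Initial wavelength:
λ = λ' - Δλ
λ = 61.9132 - 3.4132
λ = 58.5000 pm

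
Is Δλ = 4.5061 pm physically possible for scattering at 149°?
Yes, consistent

Calculate the expected shift for θ = 149°:

Δλ_expected = λ_C(1 - cos(149°))
Δλ_expected = 2.4263 × (1 - cos(149°))
Δλ_expected = 2.4263 × 1.8572
Δλ_expected = 4.5061 pm

Given shift: 4.5061 pm
Expected shift: 4.5061 pm
Difference: 0.0000 pm

The values match. This is consistent with Compton scattering at the stated angle.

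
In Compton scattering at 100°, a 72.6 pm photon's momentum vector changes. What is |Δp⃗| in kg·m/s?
1.3721e-23 kg·m/s

Photon momentum magnitude is p = h/λ.

Initial momentum:
p₀ = h/λ = 6.6261e-34/7.2600e-11 = 9.1268e-24 kg·m/s

After scattering:
λ' = λ + Δλ = 72.6 + 2.8476 = 75.4476 pm
p' = h/λ' = 6.6261e-34/7.5448e-11 = 8.7823e-24 kg·m/s

Momentum is a vector; the scattered photon's direction makes angle θ = 100° with the incident direction. The magnitude of the vector change Δp⃗ = p⃗₀ − p⃗' is found from the law of cosines:
|Δp⃗|² = p₀² + p'² − 2p₀p'cos θ
|Δp⃗|² = (9.1268e-24)² + (8.7823e-24)² − 2·9.1268e-24·8.7823e-24·cos(100°)
|Δp⃗| = 1.3721e-23 kg·m/s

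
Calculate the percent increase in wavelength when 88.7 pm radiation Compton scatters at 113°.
3.8042%

Calculate the Compton shift:
Δλ = λ_C(1 - cos(113°))
Δλ = 2.4263 × (1 - cos(113°))
Δλ = 2.4263 × 1.3907
Δλ = 3.3743 pm

Percentage change:
(Δλ/λ₀) × 100 = (3.3743/88.7) × 100
= 3.8042%

(Intermediate values are shown rounded; full precision is carried through to the final answer.)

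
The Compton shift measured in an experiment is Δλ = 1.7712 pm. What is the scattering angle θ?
74.34°

From the Compton formula Δλ = λ_C(1 - cos θ), we can solve for θ:

cos θ = 1 - Δλ/λ_C

Given:
- Δλ = 1.7712 pm
- λ_C = h/(m_e·c) ≈ 2.42631024 pm

cos θ = 1 - 1.7712/2.42631024
cos θ = 1 - 0.729997
cos θ = 0.270003

θ = arccos(0.270003)
θ = 74.34°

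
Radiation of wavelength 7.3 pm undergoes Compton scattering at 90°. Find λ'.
9.7263 pm

Using the Compton formula: λ' = λ + λ_C(1 − cos θ)

For θ = 90°, cos θ = 0 (exact) = 0.0000, so:
1 − cos 90° = 1 − (0) = 1.0000

Δλ = λ_C × 1.0000 = 2.4263 × 1.0000 = 2.4263 pm

λ' = 7.3 + 2.4263 = 9.7263 pm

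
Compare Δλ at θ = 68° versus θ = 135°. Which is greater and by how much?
135° produces the larger shift by a factor of 2.730

Calculate both shifts using Δλ = λ_C(1 - cos θ):

For θ₁ = 68°:
Δλ₁ = 2.4263 × (1 - cos(68°))
Δλ₁ = 2.4263 × 0.6254
Δλ₁ = 1.5174 pm

For θ₂ = 135°:
Δλ₂ = 2.4263 × (1 - cos(135°))
Δλ₂ = 2.4263 × 1.7071
Δλ₂ = 4.1420 pm

The 135° angle produces the larger shift.
Ratio: 4.1420/1.5174 = 2.730

(Intermediate values are shown rounded; full precision is carried through to the final answer.)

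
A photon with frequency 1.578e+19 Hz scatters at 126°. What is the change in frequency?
2.660e+18 Hz (decrease)

Convert frequency to wavelength (c = 299792458 m/s):
λ₀ = c/f₀ = 299792458/1.578e+19 = 1.8998255e-11 m = 18.9983 pm

Calculate Compton shift:
Δλ = λ_C(1 - cos(126°)) = 3.8525 pm

Final wavelength:
λ' = λ₀ + Δλ = 18.9983 + 3.8525 = 22.8507 pm

Final frequency:
f' = c/λ' = 299792458/2.2850714e-11 = 1.3119610e+19 Hz

Frequency shift (decrease):
Δf = f₀ - f' = 1.578e+19 - 1.3119610e+19 = 2.660e+18 Hz

(Intermediate values are shown rounded; full precision is carried through to the final answer.)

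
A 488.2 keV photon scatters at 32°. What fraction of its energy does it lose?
0.1268 (or 12.68%)

Calculate initial and final photon energies:

Initial: E₀ = 488.2 keV → λ₀ = 2.5396 pm
Compton shift: Δλ = 0.3687 pm
Final wavelength: λ' = 2.9083 pm
Final energy: E' = 426.3114 keV

Fractional energy loss:
(E₀ - E')/E₀ = (488.2000 - 426.3114)/488.2000
= 61.8886/488.2000
= 0.1268
= 12.68%

(Intermediate values are shown rounded; full precision is carried through to the final answer.)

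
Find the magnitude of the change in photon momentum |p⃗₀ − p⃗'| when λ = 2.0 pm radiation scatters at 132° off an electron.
4.1270e-22 kg·m/s

Photon momentum magnitude is p = h/λ.

Initial momentum:
p₀ = h/λ = 6.6261e-34/2.0000e-12 = 3.3130e-22 kg·m/s

After scattering:
λ' = λ + Δλ = 2.0 + 4.0498 = 6.0498 pm
p' = h/λ' = 6.6261e-34/6.0498e-12 = 1.0952e-22 kg·m/s

Momentum is a vector; the scattered photon's direction makes angle θ = 132° with the incident direction. The magnitude of the vector change Δp⃗ = p⃗₀ − p⃗' is found from the law of cosines:
|Δp⃗|² = p₀² + p'² − 2p₀p'cos θ
|Δp⃗|² = (3.3130e-22)² + (1.0952e-22)² − 2·3.3130e-22·1.0952e-22·cos(132°)
|Δp⃗| = 4.1270e-22 kg·m/s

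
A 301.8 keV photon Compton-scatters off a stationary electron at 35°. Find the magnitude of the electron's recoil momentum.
9.3507e-23 kg·m/s

The electron is initially at rest, so by conservation of momentum:
p⃗_e = p⃗₀ − p⃗'  (incident photon momentum minus scattered photon momentum)

Photon momentum magnitudes (p = h/λ = E/c):
λ₀ = hc/E₀ = 4.1082 pm → p₀ = h/λ₀ = 1.6129e-22 kg·m/s
Δλ = λ_C(1 − cos 35°) = 0.4388 pm
λ' = 4.5470 pm → p' = h/λ' = 1.4573e-22 kg·m/s

The scattered photon makes angle θ = 35° with the incident direction, so by the law of cosines:
|p⃗_e|² = p₀² + p'² − 2p₀p'cos θ
|p⃗_e|² = (1.6129e-22)² + (1.4573e-22)² − 2·1.6129e-22·1.4573e-22·cos(35°)
|p⃗_e| = 9.3507e-23 kg·m/s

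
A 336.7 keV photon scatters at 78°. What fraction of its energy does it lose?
0.3429 (or 34.29%)

Calculate initial and final photon energies:

Initial: E₀ = 336.7 keV → λ₀ = 3.6823 pm
Compton shift: Δλ = 1.9219 pm
Final wavelength: λ' = 5.6042 pm
Final energy: E' = 221.2350 keV

Fractional energy loss:
(E₀ - E')/E₀ = (336.7000 - 221.2350)/336.7000
= 115.4650/336.7000
= 0.3429
= 34.29%

(Intermediate values are shown rounded; full precision is carried through to the final answer.)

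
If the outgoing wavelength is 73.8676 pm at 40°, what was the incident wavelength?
73.3000 pm

From λ' = λ + Δλ, we have λ = λ' - Δλ

First calculate the Compton shift:
Δλ = λ_C(1 - cos θ)
Δλ = 2.4263 × (1 - cos(40°))
Δλ = 2.4263 × 0.2340
Δλ = 0.5676 pm

Initial wavelength:
λ = λ' - Δλ
λ = 73.8676 - 0.5676
λ = 73.3000 pm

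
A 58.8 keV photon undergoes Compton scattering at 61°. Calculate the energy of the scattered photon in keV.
55.5093 keV

First convert energy to wavelength:
λ = hc/E, with hc ≈ 1239.842 keV·pm (i.e. 1239.842 eV·nm)

For E = 58.8 keV = 58800 eV:
λ = 1239.842 keV·pm / 58.8 keV
λ = 21.0857 pm

Calculate the Compton shift:
Δλ = λ_C(1 - cos(61°)) = 2.4263 × 0.5152
Δλ = 1.2500 pm

Final wavelength:
λ' = 21.0857 + 1.2500 = 22.3358 pm

Final energy:
E' = hc/λ' = 1239.842 / 22.3358 = 55.5093 keV

(Intermediate values are shown rounded; full precision is carried through to the final answer.)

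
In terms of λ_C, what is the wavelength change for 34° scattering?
0.1710 λ_C

The Compton shift formula is:
Δλ = λ_C(1 - cos θ)

Dividing both sides by λ_C:
Δλ/λ_C = 1 - cos θ

For θ = 34°:
Δλ/λ_C = 1 - cos(34°)
Δλ/λ_C = 1 - 0.8290
Δλ/λ_C = 0.1710

This means the shift is 0.1710 × λ_C = 0.4148 pm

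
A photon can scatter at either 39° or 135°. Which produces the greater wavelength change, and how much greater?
135° produces the larger shift by a factor of 7.660

Calculate both shifts using Δλ = λ_C(1 - cos θ):

For θ₁ = 39°:
Δλ₁ = 2.4263 × (1 - cos(39°))
Δλ₁ = 2.4263 × 0.2229
Δλ₁ = 0.5407 pm

For θ₂ = 135°:
Δλ₂ = 2.4263 × (1 - cos(135°))
Δλ₂ = 2.4263 × 1.7071
Δλ₂ = 4.1420 pm

The 135° angle produces the larger shift.
Ratio: 4.1420/0.5407 = 7.660

(Intermediate values are shown rounded; full precision is carried through to the final answer.)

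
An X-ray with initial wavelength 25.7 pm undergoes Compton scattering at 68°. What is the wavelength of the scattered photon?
27.2174 pm

Using the Compton scattering formula:
λ' = λ + Δλ = λ + λ_C(1 - cos θ)

Given:
- Initial wavelength λ = 25.7 pm
- Scattering angle θ = 68°
- Compton wavelength λ_C ≈ 2.4263 pm

Calculate the shift:
Δλ = 2.4263 × (1 - cos(68°))
Δλ = 2.4263 × 0.6254
Δλ = 1.5174 pm

Final wavelength:
λ' = 25.7 + 1.5174 = 27.2174 pm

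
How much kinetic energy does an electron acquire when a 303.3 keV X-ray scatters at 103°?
127.6838 keV

By energy conservation: K_e = E_initial - E_final

First find the scattered photon energy:
Initial wavelength: λ = hc/E = 4.0878 pm
Compton shift: Δλ = λ_C(1 - cos(103°)) = 2.9721 pm
Final wavelength: λ' = 4.0878 + 2.9721 = 7.0600 pm
Final photon energy: E' = hc/λ' = 175.6162 keV

Electron kinetic energy:
K_e = E - E' = 303.3000 - 175.6162 = 127.6838 keV

(Intermediate values are shown rounded; full precision is carried through to the final answer.)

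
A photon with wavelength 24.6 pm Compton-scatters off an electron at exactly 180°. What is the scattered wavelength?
29.4526 pm

Using the Compton formula: λ' = λ + λ_C(1 − cos θ)

For θ = 180°, cos θ = -1 (exact) = -1.0000, so:
1 − cos 180° = 1 − (-1) = 2.0000

Δλ = λ_C × 2.0000 = 2.4263 × 2.0000 = 4.8526 pm

λ' = 24.6 + 4.8526 = 29.4526 pm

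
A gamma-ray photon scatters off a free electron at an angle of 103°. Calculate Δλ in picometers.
2.9721 pm

Using the Compton scattering formula:
Δλ = λ_C(1 - cos θ)

where λ_C = h/(m_e·c) ≈ 2.4263 pm is the Compton wavelength of an electron.

For θ = 103°:
cos(103°) = -0.2250
1 - cos(103°) = 1.2250

Δλ = 2.4263 × 1.2250
Δλ = 2.9721 pm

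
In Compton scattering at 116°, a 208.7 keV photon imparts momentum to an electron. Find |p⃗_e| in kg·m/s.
1.5572e-22 kg·m/s

The electron is initially at rest, so by conservation of momentum:
p⃗_e = p⃗₀ − p⃗'  (incident photon momentum minus scattered photon momentum)

Photon momentum magnitudes (p = h/λ = E/c):
λ₀ = hc/E₀ = 5.9408 pm → p₀ = h/λ₀ = 1.1154e-22 kg·m/s
Δλ = λ_C(1 − cos 116°) = 3.4899 pm
λ' = 9.4307 pm → p' = h/λ' = 7.0260e-23 kg·m/s

The scattered photon makes angle θ = 116° with the incident direction, so by the law of cosines:
|p⃗_e|² = p₀² + p'² − 2p₀p'cos θ
|p⃗_e|² = (1.1154e-22)² + (7.0260e-23)² − 2·1.1154e-22·7.0260e-23·cos(116°)
|p⃗_e| = 1.5572e-22 kg·m/s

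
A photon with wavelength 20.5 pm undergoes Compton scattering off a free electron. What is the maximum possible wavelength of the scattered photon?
25.3526 pm (at θ = 180°)

The Compton shift is Δλ = λ_C(1 − cos θ).

Since cos θ ranges from −1 to 1, the factor (1 − cos θ) ranges from 0 to 2; the maximum shift occurs at θ = 180° (backscattering):
Δλ_max = 2λ_C = 2 × 2.4263 pm = 4.8526 pm

Maximum scattered wavelength:
λ'_max = λ₀ + Δλ_max = 20.5 + 4.8526 = 25.3526 pm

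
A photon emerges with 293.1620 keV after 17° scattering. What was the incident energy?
300.7000 keV

Convert final energy to wavelength (hc ≈ 1239.842 keV·pm):
λ' = hc/E' = 1239.842 / 293.1620 = 4.2292 pm

Calculate the Compton shift:
Δλ = λ_C(1 - cos(17°))
Δλ = 2.4263 × (1 - cos(17°))
Δλ = 0.1060 pm

Initial wavelength:
λ = λ' - Δλ = 4.2292 - 0.1060 = 4.1232 pm

Initial energy:
E = hc/λ = 1239.842 / 4.1232 = 300.7000 keV

(Intermediate values are shown rounded; full precision is carried through to the final answer.)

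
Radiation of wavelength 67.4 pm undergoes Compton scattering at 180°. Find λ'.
72.2526 pm

Using the Compton formula: λ' = λ + λ_C(1 − cos θ)

For θ = 180°, cos θ = -1 (exact) = -1.0000, so:
1 − cos 180° = 1 − (-1) = 2.0000

Δλ = λ_C × 2.0000 = 2.4263 × 2.0000 = 4.8526 pm

λ' = 67.4 + 4.8526 = 72.2526 pm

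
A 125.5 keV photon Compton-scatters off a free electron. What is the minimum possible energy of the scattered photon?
84.1607 keV (at θ = 180°)

The scattered photon has minimum energy when its wavelength is maximum, i.e., when the Compton shift Δλ = λ_C(1 − cos θ) is maximum. This occurs at θ = 180° (backscattering), giving Δλ_max = 2λ_C = 4.8526 pm.

Initial wavelength: λ₀ = hc/E₀ = 9.8792 pm
Maximum final wavelength: λ'_max = λ₀ + 2λ_C = 9.8792 + 4.8526 = 14.7318 pm
Minimum final energy: E'_min = hc/λ'_max = 84.1607 keV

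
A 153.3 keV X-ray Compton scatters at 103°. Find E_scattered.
112.1035 keV

First convert energy to wavelength:
λ = hc/E, with hc ≈ 1239.842 keV·pm (i.e. 1239.842 eV·nm)

For E = 153.3 keV = 153300 eV:
λ = 1239.842 keV·pm / 153.3 keV
λ = 8.0877 pm

Calculate the Compton shift:
Δλ = λ_C(1 - cos(103°)) = 2.4263 × 1.2250
Δλ = 2.9721 pm

Final wavelength:
λ' = 8.0877 + 2.9721 = 11.0598 pm

Final energy:
E' = hc/λ' = 1239.842 / 11.0598 = 112.1035 keV

(Intermediate values are shown rounded; full precision is carried through to the final answer.)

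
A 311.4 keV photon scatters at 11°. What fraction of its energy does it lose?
0.0111 (or 1.11%)

Calculate initial and final photon energies:

Initial: E₀ = 311.4 keV → λ₀ = 3.9815 pm
Compton shift: Δλ = 0.0446 pm
Final wavelength: λ' = 4.0261 pm
Final energy: E' = 307.9521 keV

Fractional energy loss:
(E₀ - E')/E₀ = (311.4000 - 307.9521)/311.4000
= 3.4479/311.4000
= 0.0111
= 1.11%

(Intermediate values are shown rounded; full precision is carried through to the final answer.)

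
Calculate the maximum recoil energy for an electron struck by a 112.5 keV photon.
34.3920 keV

Maximum energy transfer occurs at θ = 180° (backscattering).

Initial photon: E₀ = 112.5 keV → λ₀ = 11.0208 pm

Maximum Compton shift (at 180°):
Δλ_max = 2λ_C = 2 × 2.4263 = 4.8526 pm

Final wavelength:
λ' = 11.0208 + 4.8526 = 15.8734 pm

Minimum photon energy (maximum energy to electron):
E'_min = hc/λ' = 78.1080 keV

Maximum electron kinetic energy:
K_max = E₀ - E'_min = 112.5000 - 78.1080 = 34.3920 keV

(Intermediate values are shown rounded; full precision is carried through to the final answer.)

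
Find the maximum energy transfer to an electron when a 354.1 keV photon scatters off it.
205.6872 keV

Maximum energy transfer occurs at θ = 180° (backscattering).

Initial photon: E₀ = 354.1 keV → λ₀ = 3.5014 pm

Maximum Compton shift (at 180°):
Δλ_max = 2λ_C = 2 × 2.4263 = 4.8526 pm

Final wavelength:
λ' = 3.5014 + 4.8526 = 8.3540 pm

Minimum photon energy (maximum energy to electron):
E'_min = hc/λ' = 148.4128 keV

Maximum electron kinetic energy:
K_max = E₀ - E'_min = 354.1000 - 148.4128 = 205.6872 keV

(Intermediate values are shown rounded; full precision is carried through to the final answer.)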